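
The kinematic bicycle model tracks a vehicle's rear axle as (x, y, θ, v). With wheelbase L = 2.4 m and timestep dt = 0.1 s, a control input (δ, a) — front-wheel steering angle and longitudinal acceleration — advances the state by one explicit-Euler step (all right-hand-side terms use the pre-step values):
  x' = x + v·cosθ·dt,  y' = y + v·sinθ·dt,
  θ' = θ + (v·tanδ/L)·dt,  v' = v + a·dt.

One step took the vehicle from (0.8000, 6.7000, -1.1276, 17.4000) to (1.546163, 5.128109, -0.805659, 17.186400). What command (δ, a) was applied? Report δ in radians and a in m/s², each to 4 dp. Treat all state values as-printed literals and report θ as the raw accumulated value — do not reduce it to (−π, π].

a = (v'−v)/dt = (-0.213600)/0.1 = -2.1360
Δθ = θ'−θ = 0.321941;  (v·dt/L) = 17.4000·0.1/2.4 = 0.725000
tan δ = Δθ·L/(v·dt) = 0.444057  →  δ = 0.4179

δ = 0.4179, a = -2.1360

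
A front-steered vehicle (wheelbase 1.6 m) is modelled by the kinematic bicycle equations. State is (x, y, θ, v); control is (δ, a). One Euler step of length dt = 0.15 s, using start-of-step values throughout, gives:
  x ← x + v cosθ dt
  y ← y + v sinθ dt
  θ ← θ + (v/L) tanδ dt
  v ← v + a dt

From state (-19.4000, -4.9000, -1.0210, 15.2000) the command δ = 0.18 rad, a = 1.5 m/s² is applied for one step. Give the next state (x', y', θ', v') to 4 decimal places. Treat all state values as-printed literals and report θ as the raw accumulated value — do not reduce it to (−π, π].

x' = -19.4000 + 15.2000·cos(-1.0210)·0.15 = -18.2087
y' = -4.9000 + 15.2000·sin(-1.0210)·0.15 = -6.8440
θ' = -1.0210 + (15.2000/1.6)·tan(0.18)·0.15 = -0.7617
v' = 15.2000 + 1.5000·0.15 = 15.4250

(-18.2087, -6.8440, -0.7617, 15.4250)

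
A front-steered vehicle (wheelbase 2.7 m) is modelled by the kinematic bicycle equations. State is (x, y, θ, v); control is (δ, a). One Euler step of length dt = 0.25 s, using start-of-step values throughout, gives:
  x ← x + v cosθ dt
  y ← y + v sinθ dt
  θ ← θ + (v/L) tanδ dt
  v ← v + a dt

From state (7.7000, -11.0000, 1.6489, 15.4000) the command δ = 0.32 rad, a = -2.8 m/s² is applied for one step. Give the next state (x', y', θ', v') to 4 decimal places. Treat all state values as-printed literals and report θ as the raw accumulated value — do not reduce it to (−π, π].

(7.3996, -7.1617, 2.1214, 14.7000)

x' = 7.7000 + 15.4000·cos(1.6489)·0.25 = 7.3996
y' = -11.0000 + 15.4000·sin(1.6489)·0.25 = -7.1617
θ' = 1.6489 + (15.4000/2.7)·tan(0.32)·0.25 = 2.1214
v' = 15.4000 − 2.8000·0.25 = 14.7000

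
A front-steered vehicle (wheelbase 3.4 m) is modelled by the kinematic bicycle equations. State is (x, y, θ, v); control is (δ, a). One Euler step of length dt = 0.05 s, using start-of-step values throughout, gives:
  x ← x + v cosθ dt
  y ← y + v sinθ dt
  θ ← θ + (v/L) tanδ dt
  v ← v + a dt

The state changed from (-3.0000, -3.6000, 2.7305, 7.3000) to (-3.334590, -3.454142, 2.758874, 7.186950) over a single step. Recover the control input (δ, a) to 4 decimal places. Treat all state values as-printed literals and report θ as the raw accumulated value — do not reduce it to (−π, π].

a = (v'−v)/dt = (-0.113050)/0.05 = -2.2610
Δθ = θ'−θ = 0.028374;  (v·dt/L) = 7.3000·0.05/3.4 = 0.107353
tan δ = Δθ·L/(v·dt) = 0.264306  →  δ = 0.2584

δ = 0.2584, a = -2.2610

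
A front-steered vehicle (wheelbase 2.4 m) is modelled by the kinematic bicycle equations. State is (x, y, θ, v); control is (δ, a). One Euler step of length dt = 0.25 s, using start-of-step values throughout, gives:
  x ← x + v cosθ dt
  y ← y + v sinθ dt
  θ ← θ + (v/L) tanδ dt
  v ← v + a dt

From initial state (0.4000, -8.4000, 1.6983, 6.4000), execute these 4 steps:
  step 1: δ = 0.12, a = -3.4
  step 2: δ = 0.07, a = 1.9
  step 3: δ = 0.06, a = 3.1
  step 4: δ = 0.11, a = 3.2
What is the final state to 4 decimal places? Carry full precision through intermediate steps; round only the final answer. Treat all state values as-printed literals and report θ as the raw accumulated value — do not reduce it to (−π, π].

after step 1 (δ=0.12, a=-3.4): (0.196546, -6.812988, 1.778686, 5.550000)
after step 2 (δ=0.07, a=1.9): (-0.089828, -5.455363, 1.819221, 6.025000)
after step 3 (δ=0.06, a=3.1): (-0.460181, -3.995353, 1.856923, 6.800000)
after step 4 (δ=0.11, a=3.2): (-0.939986, -2.364468, 1.935155, 7.600000)

(-0.9400, -2.3645, 1.9352, 7.6000)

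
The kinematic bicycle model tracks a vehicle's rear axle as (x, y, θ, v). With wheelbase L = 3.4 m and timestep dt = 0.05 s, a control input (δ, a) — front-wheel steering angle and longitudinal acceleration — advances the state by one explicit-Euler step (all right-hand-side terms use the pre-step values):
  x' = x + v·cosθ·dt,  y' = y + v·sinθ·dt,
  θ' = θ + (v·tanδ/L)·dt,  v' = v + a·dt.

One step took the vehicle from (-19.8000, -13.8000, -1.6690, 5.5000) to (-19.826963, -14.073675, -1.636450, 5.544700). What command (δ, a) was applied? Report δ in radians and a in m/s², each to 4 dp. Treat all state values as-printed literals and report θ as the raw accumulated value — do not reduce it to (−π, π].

δ = 0.3826, a = 0.8940

a = (v'−v)/dt = (0.044700)/0.05 = 0.8940
Δθ = θ'−θ = 0.032550;  (v·dt/L) = 5.5000·0.05/3.4 = 0.080882
tan δ = Δθ·L/(v·dt) = 0.402436  →  δ = 0.3826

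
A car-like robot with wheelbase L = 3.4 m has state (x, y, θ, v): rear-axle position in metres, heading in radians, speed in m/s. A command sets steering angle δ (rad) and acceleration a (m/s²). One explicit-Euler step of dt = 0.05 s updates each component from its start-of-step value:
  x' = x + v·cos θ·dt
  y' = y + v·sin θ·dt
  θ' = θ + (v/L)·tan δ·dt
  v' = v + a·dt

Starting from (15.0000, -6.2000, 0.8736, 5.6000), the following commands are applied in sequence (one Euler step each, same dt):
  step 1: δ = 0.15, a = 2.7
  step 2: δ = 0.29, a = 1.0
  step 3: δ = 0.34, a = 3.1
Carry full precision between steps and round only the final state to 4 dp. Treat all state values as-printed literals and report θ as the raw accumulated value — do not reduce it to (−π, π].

after step 1 (δ=0.15, a=2.7): (15.179780, -5.985339, 0.886046, 5.735000)
after step 2 (δ=0.29, a=1.0): (15.361143, -5.763229, 0.911214, 5.785000)
after step 3 (δ=0.34, a=3.1): (15.538392, -5.534650, 0.941308, 5.940000)

(15.5384, -5.5346, 0.9413, 5.9400)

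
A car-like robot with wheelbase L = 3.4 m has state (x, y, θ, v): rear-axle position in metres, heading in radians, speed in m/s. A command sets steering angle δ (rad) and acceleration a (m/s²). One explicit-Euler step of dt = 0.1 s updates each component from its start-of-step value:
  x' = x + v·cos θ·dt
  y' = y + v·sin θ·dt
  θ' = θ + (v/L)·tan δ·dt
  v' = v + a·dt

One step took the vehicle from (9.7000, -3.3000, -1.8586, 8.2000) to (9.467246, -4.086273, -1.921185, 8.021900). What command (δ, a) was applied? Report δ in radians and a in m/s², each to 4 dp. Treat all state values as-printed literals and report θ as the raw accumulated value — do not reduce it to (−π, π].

a = (v'−v)/dt = (-0.178100)/0.1 = -1.7810
Δθ = θ'−θ = -0.062585;  (v·dt/L) = 8.2000·0.1/3.4 = 0.241176
tan δ = Δθ·L/(v·dt) = -0.259499  →  δ = -0.2539

δ = -0.2539, a = -1.7810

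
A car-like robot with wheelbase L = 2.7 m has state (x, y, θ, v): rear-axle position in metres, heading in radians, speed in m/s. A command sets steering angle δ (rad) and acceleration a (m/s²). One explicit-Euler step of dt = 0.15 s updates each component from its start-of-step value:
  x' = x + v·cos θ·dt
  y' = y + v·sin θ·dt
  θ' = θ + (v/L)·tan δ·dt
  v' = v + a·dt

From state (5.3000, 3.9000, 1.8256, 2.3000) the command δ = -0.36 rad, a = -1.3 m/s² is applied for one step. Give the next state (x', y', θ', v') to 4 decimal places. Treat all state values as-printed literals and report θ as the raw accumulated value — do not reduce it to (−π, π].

x' = 5.3000 + 2.3000·cos(1.8256)·0.15 = 5.2130
y' = 3.9000 + 2.3000·sin(1.8256)·0.15 = 4.2339
θ' = 1.8256 + (2.3000/2.7)·tan(-0.36)·0.15 = 1.7775
v' = 2.3000 − 1.3000·0.15 = 2.1050

(5.2130, 4.2339, 1.7775, 2.1050)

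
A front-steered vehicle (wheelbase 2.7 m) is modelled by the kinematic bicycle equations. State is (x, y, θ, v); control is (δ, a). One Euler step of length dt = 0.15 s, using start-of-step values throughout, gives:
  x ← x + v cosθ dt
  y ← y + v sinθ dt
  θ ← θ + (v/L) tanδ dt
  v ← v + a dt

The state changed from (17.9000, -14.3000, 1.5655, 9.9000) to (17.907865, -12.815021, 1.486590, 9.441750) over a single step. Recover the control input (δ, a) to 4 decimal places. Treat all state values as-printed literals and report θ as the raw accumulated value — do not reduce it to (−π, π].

a = (v'−v)/dt = (-0.458250)/0.15 = -3.0550
Δθ = θ'−θ = -0.078910;  (v·dt/L) = 9.9000·0.15/2.7 = 0.550000
tan δ = Δθ·L/(v·dt) = -0.143473  →  δ = -0.1425

δ = -0.1425, a = -3.0550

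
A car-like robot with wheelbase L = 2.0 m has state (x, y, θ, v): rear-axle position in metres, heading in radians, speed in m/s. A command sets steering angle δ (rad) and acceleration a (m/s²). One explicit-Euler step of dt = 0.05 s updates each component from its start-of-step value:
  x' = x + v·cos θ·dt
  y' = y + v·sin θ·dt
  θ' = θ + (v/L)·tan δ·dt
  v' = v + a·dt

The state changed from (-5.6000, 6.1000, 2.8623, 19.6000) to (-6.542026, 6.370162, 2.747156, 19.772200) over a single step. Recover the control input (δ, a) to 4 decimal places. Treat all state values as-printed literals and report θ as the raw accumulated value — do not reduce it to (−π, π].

a = (v'−v)/dt = (0.172200)/0.05 = 3.4440
Δθ = θ'−θ = -0.115144;  (v·dt/L) = 19.6000·0.05/2.0 = 0.490000
tan δ = Δθ·L/(v·dt) = -0.234988  →  δ = -0.2308

δ = -0.2308, a = 3.4440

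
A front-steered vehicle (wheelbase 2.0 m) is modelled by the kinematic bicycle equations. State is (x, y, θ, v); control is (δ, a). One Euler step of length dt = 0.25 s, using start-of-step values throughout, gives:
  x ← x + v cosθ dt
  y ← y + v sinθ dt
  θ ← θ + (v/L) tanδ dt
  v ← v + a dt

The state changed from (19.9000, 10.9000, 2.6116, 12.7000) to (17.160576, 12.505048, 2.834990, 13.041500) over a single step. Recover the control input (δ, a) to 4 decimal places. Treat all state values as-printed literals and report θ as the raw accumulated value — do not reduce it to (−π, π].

δ = 0.1398, a = 1.3660

a = (v'−v)/dt = (0.341500)/0.25 = 1.3660
Δθ = θ'−θ = 0.223390;  (v·dt/L) = 12.7000·0.25/2.0 = 1.587500
tan δ = Δθ·L/(v·dt) = 0.140718  →  δ = 0.1398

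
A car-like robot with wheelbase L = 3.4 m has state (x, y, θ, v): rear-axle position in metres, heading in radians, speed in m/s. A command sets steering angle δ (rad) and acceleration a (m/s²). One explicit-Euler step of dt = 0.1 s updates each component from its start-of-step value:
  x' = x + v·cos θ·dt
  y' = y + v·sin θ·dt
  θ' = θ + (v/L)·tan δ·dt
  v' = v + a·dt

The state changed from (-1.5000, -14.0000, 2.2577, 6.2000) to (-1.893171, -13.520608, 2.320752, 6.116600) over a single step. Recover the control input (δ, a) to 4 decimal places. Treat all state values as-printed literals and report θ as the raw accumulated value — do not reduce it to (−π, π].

δ = 0.3329, a = -0.8340

a = (v'−v)/dt = (-0.083400)/0.1 = -0.8340
Δθ = θ'−θ = 0.063052;  (v·dt/L) = 6.2000·0.1/3.4 = 0.182353
tan δ = Δθ·L/(v·dt) = 0.345769  →  δ = 0.3329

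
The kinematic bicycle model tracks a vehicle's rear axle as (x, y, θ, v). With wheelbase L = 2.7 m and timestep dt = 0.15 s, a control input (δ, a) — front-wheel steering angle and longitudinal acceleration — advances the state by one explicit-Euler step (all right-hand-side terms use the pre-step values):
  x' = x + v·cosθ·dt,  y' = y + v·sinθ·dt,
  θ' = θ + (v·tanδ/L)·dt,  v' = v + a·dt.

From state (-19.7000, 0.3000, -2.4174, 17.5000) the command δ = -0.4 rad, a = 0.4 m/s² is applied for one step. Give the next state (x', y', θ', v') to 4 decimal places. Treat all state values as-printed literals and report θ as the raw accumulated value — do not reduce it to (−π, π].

(-21.6662, -1.4391, -2.8284, 17.5600)

x' = -19.7000 + 17.5000·cos(-2.4174)·0.15 = -21.6662
y' = 0.3000 + 17.5000·sin(-2.4174)·0.15 = -1.4391
θ' = -2.4174 + (17.5000/2.7)·tan(-0.4)·0.15 = -2.8284
v' = 17.5000 + 0.4000·0.15 = 17.5600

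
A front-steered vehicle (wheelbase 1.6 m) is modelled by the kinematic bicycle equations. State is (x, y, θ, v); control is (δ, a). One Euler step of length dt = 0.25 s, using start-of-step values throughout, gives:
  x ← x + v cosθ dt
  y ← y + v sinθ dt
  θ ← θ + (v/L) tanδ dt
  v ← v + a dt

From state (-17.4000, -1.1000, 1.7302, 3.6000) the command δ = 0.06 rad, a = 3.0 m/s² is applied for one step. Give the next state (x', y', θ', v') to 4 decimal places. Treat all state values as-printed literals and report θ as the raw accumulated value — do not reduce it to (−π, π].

x' = -17.4000 + 3.6000·cos(1.7302)·0.25 = -17.5429
y' = -1.1000 + 3.6000·sin(1.7302)·0.25 = -0.2114
θ' = 1.7302 + (3.6000/1.6)·tan(0.06)·0.25 = 1.7640
v' = 3.6000 + 3.0000·0.25 = 4.3500

(-17.5429, -0.2114, 1.7640, 4.3500)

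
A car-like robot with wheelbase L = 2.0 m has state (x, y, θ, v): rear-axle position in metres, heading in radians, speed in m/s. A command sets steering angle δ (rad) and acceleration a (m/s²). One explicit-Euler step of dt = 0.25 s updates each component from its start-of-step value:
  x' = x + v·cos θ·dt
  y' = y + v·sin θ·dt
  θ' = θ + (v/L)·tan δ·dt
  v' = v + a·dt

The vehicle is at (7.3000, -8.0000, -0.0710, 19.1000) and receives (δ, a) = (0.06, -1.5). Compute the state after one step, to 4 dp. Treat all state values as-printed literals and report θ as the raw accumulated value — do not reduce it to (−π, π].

x' = 7.3000 + 19.1000·cos(-0.0710)·0.25 = 12.0630
y' = -8.0000 + 19.1000·sin(-0.0710)·0.25 = -8.3387
θ' = -0.0710 + (19.1000/2.0)·tan(0.06)·0.25 = 0.0724
v' = 19.1000 − 1.5000·0.25 = 18.7250

(12.0630, -8.3387, 0.0724, 18.7250)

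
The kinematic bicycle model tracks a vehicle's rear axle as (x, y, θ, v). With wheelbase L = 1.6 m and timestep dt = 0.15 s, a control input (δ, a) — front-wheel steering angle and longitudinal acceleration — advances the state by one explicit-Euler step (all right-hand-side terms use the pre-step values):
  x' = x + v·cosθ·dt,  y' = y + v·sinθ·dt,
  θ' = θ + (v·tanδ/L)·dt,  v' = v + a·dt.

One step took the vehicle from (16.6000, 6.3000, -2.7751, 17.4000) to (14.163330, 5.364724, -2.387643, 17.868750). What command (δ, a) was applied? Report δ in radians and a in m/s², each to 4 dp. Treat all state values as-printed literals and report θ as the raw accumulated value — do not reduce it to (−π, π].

a = (v'−v)/dt = (0.468750)/0.15 = 3.1250
Δθ = θ'−θ = 0.387457;  (v·dt/L) = 17.4000·0.15/1.6 = 1.631250
tan δ = Δθ·L/(v·dt) = 0.237522  →  δ = 0.2332

δ = 0.2332, a = 3.1250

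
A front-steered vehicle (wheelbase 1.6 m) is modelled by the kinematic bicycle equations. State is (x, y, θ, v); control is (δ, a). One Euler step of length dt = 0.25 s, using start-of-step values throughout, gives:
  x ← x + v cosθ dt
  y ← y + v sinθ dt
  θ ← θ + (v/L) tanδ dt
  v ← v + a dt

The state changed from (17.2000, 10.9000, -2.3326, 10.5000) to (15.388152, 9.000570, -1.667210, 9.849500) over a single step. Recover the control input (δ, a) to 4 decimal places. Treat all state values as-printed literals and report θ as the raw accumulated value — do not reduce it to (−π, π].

δ = 0.3853, a = -2.6020

a = (v'−v)/dt = (-0.650500)/0.25 = -2.6020
Δθ = θ'−θ = 0.665390;  (v·dt/L) = 10.5000·0.25/1.6 = 1.640625
tan δ = Δθ·L/(v·dt) = 0.405571  →  δ = 0.3853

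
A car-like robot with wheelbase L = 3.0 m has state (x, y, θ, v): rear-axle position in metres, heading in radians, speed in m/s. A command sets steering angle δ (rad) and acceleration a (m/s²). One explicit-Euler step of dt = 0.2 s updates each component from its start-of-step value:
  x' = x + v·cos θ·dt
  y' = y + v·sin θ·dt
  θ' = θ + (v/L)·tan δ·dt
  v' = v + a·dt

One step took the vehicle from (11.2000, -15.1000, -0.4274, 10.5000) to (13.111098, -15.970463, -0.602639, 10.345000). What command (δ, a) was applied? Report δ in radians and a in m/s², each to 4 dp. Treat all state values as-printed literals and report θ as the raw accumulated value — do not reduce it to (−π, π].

δ = -0.2453, a = -0.7750

a = (v'−v)/dt = (-0.155000)/0.2 = -0.7750
Δθ = θ'−θ = -0.175239;  (v·dt/L) = 10.5000·0.2/3.0 = 0.700000
tan δ = Δθ·L/(v·dt) = -0.250341  →  δ = -0.2453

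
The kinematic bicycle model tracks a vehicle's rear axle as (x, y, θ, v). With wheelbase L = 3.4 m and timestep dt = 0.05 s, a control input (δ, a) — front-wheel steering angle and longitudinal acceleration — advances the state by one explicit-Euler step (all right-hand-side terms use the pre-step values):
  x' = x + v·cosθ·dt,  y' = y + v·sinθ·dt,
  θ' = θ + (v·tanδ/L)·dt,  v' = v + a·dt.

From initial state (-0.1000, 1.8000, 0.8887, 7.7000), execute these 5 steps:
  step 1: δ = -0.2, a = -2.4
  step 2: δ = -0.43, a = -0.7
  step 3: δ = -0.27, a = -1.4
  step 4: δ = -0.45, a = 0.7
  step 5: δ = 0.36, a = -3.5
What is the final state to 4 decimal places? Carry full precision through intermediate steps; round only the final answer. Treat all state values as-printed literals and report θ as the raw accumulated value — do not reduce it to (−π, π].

(1.1915, 3.1765, 0.7724, 7.3350)

after step 1 (δ=-0.2, a=-2.4): (0.142712, 2.098857, 0.865746, 7.580000)
after step 2 (δ=-0.43, a=-0.7): (0.388332, 2.387496, 0.814623, 7.545000)
after step 3 (δ=-0.27, a=-1.4): (0.647179, 2.661933, 0.783915, 7.475000)
after step 4 (δ=-0.45, a=0.7): (0.911852, 2.925822, 0.730815, 7.510000)
after step 5 (δ=0.36, a=-3.5): (1.191461, 3.176459, 0.772385, 7.335000)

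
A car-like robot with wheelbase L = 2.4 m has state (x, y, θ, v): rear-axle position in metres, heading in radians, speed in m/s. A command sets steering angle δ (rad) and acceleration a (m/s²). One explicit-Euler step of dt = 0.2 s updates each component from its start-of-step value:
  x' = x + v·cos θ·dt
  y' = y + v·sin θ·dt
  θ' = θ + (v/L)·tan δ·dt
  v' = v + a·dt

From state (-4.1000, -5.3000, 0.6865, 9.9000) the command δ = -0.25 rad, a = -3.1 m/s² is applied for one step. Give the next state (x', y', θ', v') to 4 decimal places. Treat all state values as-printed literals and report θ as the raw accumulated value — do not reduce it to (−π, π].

(-2.5685, -4.0450, 0.4758, 9.2800)

x' = -4.1000 + 9.9000·cos(0.6865)·0.2 = -2.5685
y' = -5.3000 + 9.9000·sin(0.6865)·0.2 = -4.0450
θ' = 0.6865 + (9.9000/2.4)·tan(-0.25)·0.2 = 0.4758
v' = 9.9000 − 3.1000·0.2 = 9.2800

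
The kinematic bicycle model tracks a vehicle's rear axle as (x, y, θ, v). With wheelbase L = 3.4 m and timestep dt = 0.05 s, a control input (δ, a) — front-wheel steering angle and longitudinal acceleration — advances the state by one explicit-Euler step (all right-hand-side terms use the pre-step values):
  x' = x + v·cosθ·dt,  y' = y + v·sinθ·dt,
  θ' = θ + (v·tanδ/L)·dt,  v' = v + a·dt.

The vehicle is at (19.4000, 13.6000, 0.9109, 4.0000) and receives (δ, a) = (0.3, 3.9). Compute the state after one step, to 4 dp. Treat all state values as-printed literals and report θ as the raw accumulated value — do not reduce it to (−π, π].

x' = 19.4000 + 4.0000·cos(0.9109)·0.05 = 19.5226
y' = 13.6000 + 4.0000·sin(0.9109)·0.05 = 13.7580
θ' = 0.9109 + (4.0000/3.4)·tan(0.3)·0.05 = 0.9291
v' = 4.0000 + 3.9000·0.05 = 4.1950

(19.5226, 13.7580, 0.9291, 4.1950)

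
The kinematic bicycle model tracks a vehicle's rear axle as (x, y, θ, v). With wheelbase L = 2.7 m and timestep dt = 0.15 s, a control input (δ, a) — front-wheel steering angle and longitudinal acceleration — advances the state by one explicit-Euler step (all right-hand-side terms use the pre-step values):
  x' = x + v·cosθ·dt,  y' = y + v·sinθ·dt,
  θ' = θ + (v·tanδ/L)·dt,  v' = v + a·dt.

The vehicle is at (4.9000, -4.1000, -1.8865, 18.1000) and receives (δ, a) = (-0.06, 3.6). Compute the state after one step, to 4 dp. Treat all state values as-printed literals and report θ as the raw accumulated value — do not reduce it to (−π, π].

(4.0570, -6.6808, -1.9469, 18.6400)

x' = 4.9000 + 18.1000·cos(-1.8865)·0.15 = 4.0570
y' = -4.1000 + 18.1000·sin(-1.8865)·0.15 = -6.6808
θ' = -1.8865 + (18.1000/2.7)·tan(-0.06)·0.15 = -1.9469
v' = 18.1000 + 3.6000·0.15 = 18.6400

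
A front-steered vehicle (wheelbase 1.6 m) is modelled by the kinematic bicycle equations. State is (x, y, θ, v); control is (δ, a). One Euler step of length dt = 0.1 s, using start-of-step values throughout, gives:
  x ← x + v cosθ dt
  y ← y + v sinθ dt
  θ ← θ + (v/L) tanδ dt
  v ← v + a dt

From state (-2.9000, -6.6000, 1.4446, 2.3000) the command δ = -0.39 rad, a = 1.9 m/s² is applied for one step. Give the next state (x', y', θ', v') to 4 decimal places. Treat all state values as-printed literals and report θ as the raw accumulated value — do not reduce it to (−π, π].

x' = -2.9000 + 2.3000·cos(1.4446)·0.1 = -2.8711
y' = -6.6000 + 2.3000·sin(1.4446)·0.1 = -6.3718
θ' = 1.4446 + (2.3000/1.6)·tan(-0.39)·0.1 = 1.3855
v' = 2.3000 + 1.9000·0.1 = 2.4900

(-2.8711, -6.3718, 1.3855, 2.4900)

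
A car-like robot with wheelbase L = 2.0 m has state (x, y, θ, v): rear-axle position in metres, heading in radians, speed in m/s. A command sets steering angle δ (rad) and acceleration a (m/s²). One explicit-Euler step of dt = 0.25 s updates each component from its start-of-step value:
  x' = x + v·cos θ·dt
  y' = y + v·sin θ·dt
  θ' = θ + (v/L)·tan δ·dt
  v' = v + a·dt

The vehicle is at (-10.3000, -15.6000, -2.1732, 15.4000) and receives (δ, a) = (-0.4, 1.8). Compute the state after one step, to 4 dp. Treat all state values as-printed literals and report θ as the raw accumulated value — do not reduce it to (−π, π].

(-12.4815, -18.7723, -2.9871, 15.8500)

x' = -10.3000 + 15.4000·cos(-2.1732)·0.25 = -12.4815
y' = -15.6000 + 15.4000·sin(-2.1732)·0.25 = -18.7723
θ' = -2.1732 + (15.4000/2.0)·tan(-0.4)·0.25 = -2.9871
v' = 15.4000 + 1.8000·0.25 = 15.8500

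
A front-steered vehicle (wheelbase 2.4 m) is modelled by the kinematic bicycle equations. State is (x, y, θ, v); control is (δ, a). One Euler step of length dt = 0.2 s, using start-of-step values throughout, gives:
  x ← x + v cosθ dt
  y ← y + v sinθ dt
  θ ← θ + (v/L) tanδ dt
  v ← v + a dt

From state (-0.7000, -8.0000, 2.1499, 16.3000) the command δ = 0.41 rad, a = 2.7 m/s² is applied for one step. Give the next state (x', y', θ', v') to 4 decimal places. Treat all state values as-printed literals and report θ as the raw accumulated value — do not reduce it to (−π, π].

x' = -0.7000 + 16.3000·cos(2.1499)·0.2 = -2.4841
y' = -8.0000 + 16.3000·sin(2.1499)·0.2 = -5.2715
θ' = 2.1499 + (16.3000/2.4)·tan(0.41)·0.2 = 2.7403
v' = 16.3000 + 2.7000·0.2 = 16.8400

(-2.4841, -5.2715, 2.7403, 16.8400)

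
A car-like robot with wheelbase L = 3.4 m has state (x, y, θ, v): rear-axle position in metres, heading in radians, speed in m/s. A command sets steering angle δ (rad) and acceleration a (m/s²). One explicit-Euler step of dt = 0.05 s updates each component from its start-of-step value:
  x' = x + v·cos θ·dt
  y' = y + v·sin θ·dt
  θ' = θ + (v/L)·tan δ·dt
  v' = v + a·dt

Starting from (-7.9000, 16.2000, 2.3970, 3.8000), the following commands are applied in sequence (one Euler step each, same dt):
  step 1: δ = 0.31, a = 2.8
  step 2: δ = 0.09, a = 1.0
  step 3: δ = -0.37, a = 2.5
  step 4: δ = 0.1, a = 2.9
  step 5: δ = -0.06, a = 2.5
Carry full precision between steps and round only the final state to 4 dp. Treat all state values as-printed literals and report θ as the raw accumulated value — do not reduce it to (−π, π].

after step 1 (δ=0.31, a=2.8): (-8.039719, 16.328758, 2.414901, 3.940000)
after step 2 (δ=0.09, a=1.0): (-8.186952, 16.459645, 2.420129, 3.990000)
after step 3 (δ=-0.37, a=2.5): (-8.336745, 16.591411, 2.397371, 4.115000)
after step 4 (δ=0.1, a=2.9): (-8.488098, 16.730786, 2.403443, 4.260000)
after step 5 (δ=-0.06, a=2.5): (-8.645657, 16.874118, 2.399679, 4.385000)

(-8.6457, 16.8741, 2.3997, 4.3850)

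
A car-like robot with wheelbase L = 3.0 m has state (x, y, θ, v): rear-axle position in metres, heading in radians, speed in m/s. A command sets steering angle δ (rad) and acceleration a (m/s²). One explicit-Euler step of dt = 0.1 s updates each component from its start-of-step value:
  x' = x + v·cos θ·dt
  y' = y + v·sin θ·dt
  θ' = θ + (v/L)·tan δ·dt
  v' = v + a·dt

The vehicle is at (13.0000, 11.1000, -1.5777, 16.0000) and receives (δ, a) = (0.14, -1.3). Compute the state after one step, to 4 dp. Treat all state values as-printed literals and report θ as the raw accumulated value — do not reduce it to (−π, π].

(12.9890, 9.5000, -1.5025, 15.8700)

x' = 13.0000 + 16.0000·cos(-1.5777)·0.1 = 12.9890
y' = 11.1000 + 16.0000·sin(-1.5777)·0.1 = 9.5000
θ' = -1.5777 + (16.0000/3.0)·tan(0.14)·0.1 = -1.5025
v' = 16.0000 − 1.3000·0.1 = 15.8700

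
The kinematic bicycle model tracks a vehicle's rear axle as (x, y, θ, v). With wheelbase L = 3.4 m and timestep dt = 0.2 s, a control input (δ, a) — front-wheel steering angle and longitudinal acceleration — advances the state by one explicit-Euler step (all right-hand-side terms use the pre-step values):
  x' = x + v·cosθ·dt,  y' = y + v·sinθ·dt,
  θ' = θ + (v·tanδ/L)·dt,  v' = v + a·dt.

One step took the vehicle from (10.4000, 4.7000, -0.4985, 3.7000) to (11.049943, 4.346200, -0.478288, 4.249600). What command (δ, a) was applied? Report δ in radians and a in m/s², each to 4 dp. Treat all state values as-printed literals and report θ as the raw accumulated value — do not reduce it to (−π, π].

δ = 0.0926, a = 2.7480

a = (v'−v)/dt = (0.549600)/0.2 = 2.7480
Δθ = θ'−θ = 0.020212;  (v·dt/L) = 3.7000·0.2/3.4 = 0.217647
tan δ = Δθ·L/(v·dt) = 0.092866  →  δ = 0.0926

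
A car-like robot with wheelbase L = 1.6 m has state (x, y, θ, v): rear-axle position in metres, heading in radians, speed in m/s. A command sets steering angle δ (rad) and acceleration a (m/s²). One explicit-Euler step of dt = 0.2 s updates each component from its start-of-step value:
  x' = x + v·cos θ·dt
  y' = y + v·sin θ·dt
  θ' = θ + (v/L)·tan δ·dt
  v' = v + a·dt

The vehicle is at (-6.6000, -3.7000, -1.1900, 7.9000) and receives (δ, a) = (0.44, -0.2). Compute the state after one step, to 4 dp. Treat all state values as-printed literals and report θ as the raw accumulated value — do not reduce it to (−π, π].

x' = -6.6000 + 7.9000·cos(-1.1900)·0.2 = -6.0128
y' = -3.7000 + 7.9000·sin(-1.1900)·0.2 = -5.1668
θ' = -1.1900 + (7.9000/1.6)·tan(0.44)·0.2 = -0.7251
v' = 7.9000 − 0.2000·0.2 = 7.8600

(-6.0128, -5.1668, -0.7251, 7.8600)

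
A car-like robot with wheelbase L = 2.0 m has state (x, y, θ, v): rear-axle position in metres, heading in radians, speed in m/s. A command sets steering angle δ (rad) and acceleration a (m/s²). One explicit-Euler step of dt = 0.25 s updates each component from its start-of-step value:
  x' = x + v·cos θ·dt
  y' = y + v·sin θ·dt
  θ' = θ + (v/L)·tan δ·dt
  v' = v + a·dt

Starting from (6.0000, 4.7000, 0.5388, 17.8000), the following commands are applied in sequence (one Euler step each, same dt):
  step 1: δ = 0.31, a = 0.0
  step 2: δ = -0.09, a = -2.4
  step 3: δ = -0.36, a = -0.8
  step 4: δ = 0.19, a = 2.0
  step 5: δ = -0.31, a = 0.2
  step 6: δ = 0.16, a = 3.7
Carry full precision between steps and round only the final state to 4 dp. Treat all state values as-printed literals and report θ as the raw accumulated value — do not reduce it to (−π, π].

after step 1 (δ=0.31, a=0.0): (9.819546, 6.983323, 1.251529, 17.800000)
after step 2 (δ=-0.09, a=-2.4): (11.216274, 11.208445, 1.050736, 17.200000)
after step 3 (δ=-0.36, a=-0.8): (13.353082, 14.939939, 0.241470, 17.000000)
after step 4 (δ=0.19, a=2.0): (17.479779, 15.956243, 0.650150, 17.500000)
after step 5 (δ=-0.31, a=0.2): (20.962249, 18.604455, -0.050567, 17.550000)
after step 6 (δ=0.16, a=3.7): (25.344141, 18.382689, 0.303460, 18.475000)

(25.3441, 18.3827, 0.3035, 18.4750)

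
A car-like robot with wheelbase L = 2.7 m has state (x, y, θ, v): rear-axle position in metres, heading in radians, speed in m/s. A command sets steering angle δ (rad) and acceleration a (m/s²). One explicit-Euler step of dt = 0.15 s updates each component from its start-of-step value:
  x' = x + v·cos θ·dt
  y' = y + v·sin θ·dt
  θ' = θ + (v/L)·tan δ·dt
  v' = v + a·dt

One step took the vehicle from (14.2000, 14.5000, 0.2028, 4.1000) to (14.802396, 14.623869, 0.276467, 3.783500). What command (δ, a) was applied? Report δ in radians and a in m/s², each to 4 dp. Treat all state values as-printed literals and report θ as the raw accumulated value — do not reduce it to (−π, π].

δ = 0.3128, a = -2.1100

a = (v'−v)/dt = (-0.316500)/0.15 = -2.1100
Δθ = θ'−θ = 0.073667;  (v·dt/L) = 4.1000·0.15/2.7 = 0.227778
tan δ = Δθ·L/(v·dt) = 0.323416  →  δ = 0.3128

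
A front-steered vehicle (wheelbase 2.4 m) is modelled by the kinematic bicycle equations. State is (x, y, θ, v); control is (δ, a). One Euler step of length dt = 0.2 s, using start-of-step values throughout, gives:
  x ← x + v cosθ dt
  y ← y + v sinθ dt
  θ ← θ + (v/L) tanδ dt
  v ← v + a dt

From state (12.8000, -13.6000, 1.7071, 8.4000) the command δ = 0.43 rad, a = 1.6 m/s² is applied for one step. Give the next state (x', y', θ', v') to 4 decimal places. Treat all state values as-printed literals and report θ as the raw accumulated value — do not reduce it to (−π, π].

x' = 12.8000 + 8.4000·cos(1.7071)·0.2 = 12.5717
y' = -13.6000 + 8.4000·sin(1.7071)·0.2 = -11.9356
θ' = 1.7071 + (8.4000/2.4)·tan(0.43)·0.2 = 2.0281
v' = 8.4000 + 1.6000·0.2 = 8.7200

(12.5717, -11.9356, 2.0281, 8.7200)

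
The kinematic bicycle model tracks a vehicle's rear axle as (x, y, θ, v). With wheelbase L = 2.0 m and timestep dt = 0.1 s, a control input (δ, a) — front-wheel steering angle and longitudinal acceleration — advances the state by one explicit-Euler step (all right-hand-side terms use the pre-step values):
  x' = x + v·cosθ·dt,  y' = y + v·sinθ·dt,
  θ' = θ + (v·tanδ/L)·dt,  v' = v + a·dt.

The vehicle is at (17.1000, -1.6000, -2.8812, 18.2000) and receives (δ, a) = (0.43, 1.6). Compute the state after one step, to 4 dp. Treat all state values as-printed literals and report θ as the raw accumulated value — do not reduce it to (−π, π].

x' = 17.1000 + 18.2000·cos(-2.8812)·0.1 = 15.3414
y' = -1.6000 + 18.2000·sin(-2.8812)·0.1 = -2.0686
θ' = -2.8812 + (18.2000/2.0)·tan(0.43)·0.1 = -2.4639
v' = 18.2000 + 1.6000·0.1 = 18.3600

(15.3414, -2.0686, -2.4639, 18.3600)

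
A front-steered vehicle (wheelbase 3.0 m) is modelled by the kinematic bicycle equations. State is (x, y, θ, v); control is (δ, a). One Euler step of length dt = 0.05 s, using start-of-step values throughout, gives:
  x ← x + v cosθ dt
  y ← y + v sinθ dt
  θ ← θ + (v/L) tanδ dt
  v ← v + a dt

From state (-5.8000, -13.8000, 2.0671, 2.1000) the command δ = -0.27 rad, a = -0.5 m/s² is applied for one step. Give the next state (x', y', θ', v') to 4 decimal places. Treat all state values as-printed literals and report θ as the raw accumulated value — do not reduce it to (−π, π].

(-5.8500, -13.7077, 2.0574, 2.0750)

x' = -5.8000 + 2.1000·cos(2.0671)·0.05 = -5.8500
y' = -13.8000 + 2.1000·sin(2.0671)·0.05 = -13.7077
θ' = 2.0671 + (2.1000/3.0)·tan(-0.27)·0.05 = 2.0574
v' = 2.1000 − 0.5000·0.05 = 2.0750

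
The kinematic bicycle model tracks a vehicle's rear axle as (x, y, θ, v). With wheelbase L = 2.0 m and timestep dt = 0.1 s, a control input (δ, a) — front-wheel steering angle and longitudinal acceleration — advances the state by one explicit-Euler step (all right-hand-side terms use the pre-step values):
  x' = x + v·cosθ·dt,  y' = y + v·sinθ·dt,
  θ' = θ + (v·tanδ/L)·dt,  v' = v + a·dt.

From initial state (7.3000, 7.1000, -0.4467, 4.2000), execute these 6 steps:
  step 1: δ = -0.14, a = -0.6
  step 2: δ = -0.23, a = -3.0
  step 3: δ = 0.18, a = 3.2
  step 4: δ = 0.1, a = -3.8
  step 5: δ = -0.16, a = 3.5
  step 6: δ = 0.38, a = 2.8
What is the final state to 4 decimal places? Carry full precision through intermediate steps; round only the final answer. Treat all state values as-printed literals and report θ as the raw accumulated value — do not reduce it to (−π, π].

after step 1 (δ=-0.14, a=-0.6): (7.678789, 6.918563, -0.476294, 4.140000)
after step 2 (δ=-0.23, a=-3.0): (8.046711, 6.728749, -0.524761, 3.840000)
after step 3 (δ=0.18, a=3.2): (8.379041, 6.536363, -0.489823, 4.160000)
after step 4 (δ=0.1, a=-3.8): (8.746126, 6.340647, -0.468954, 3.780000)
after step 5 (δ=-0.16, a=3.5): (9.083318, 6.169809, -0.499454, 4.130000)
after step 6 (δ=0.38, a=2.8): (9.445867, 5.972004, -0.416976, 4.410000)

(9.4459, 5.9720, -0.4170, 4.4100)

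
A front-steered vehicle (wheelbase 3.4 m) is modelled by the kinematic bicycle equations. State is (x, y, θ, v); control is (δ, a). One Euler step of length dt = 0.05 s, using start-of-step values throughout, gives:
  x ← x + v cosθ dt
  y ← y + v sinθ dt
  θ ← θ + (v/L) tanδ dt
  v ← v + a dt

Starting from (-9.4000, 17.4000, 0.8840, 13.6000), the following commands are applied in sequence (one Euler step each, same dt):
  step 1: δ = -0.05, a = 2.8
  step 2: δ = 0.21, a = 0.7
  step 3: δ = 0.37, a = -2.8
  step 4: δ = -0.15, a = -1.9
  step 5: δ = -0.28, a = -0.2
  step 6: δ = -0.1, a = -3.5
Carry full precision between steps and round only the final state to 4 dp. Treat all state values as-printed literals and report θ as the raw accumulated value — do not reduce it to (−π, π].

(-6.9367, 20.6614, 0.8881, 13.3550)

after step 1 (δ=-0.05, a=2.8): (-8.968837, 17.925831, 0.873992, 13.740000)
after step 2 (δ=0.21, a=0.7): (-8.527941, 18.452689, 0.917059, 13.775000)
after step 3 (δ=0.37, a=-2.8): (-8.109072, 18.999430, 0.995630, 13.635000)
after step 4 (δ=-0.15, a=-1.9): (-7.738218, 19.571488, 0.965325, 13.540000)
after step 5 (δ=-0.28, a=-0.2): (-7.352903, 20.128140, 0.908068, 13.530000)
after step 6 (δ=-0.1, a=-3.5): (-6.936673, 20.661436, 0.888104, 13.355000)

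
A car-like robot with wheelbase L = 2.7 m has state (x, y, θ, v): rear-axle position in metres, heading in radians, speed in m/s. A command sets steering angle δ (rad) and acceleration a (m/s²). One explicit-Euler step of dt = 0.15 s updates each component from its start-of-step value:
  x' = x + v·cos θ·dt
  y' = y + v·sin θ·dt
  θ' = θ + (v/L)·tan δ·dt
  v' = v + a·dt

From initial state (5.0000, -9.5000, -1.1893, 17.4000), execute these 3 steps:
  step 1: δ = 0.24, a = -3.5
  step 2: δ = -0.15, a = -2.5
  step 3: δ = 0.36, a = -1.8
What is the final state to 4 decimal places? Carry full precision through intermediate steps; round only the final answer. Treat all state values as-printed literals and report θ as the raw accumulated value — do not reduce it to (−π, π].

after step 1 (δ=0.24, a=-3.5): (5.971728, -11.922363, -0.952741, 16.875000)
after step 2 (δ=-0.15, a=-2.5): (7.438465, -13.985349, -1.094430, 16.500000)
after step 3 (δ=0.36, a=-1.8): (8.573385, -16.184799, -0.749394, 16.230000)

(8.5734, -16.1848, -0.7494, 16.2300)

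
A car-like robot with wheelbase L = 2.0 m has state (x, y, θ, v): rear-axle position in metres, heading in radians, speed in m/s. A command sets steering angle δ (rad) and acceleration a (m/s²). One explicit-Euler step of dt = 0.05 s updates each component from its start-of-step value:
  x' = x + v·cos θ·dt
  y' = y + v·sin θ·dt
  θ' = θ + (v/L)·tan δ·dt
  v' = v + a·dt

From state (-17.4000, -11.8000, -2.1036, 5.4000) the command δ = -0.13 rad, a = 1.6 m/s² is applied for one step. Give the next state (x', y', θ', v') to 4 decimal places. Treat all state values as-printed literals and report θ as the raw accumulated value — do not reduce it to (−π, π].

x' = -17.4000 + 5.4000·cos(-2.1036)·0.05 = -17.5371
y' = -11.8000 + 5.4000·sin(-2.1036)·0.05 = -12.0326
θ' = -2.1036 + (5.4000/2.0)·tan(-0.13)·0.05 = -2.1212
v' = 5.4000 + 1.6000·0.05 = 5.4800

(-17.5371, -12.0326, -2.1212, 5.4800)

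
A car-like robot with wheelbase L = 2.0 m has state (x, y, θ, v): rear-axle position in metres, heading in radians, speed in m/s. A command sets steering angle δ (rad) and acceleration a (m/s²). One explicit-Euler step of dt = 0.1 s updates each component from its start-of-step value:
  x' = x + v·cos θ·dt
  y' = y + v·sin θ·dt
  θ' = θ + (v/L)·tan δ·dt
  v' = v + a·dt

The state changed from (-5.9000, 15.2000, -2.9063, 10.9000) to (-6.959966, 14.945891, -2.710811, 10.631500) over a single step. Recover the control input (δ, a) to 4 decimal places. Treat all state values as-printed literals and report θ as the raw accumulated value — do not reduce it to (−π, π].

a = (v'−v)/dt = (-0.268500)/0.1 = -2.6850
Δθ = θ'−θ = 0.195489;  (v·dt/L) = 10.9000·0.1/2.0 = 0.545000
tan δ = Δθ·L/(v·dt) = 0.358695  →  δ = 0.3444

δ = 0.3444, a = -2.6850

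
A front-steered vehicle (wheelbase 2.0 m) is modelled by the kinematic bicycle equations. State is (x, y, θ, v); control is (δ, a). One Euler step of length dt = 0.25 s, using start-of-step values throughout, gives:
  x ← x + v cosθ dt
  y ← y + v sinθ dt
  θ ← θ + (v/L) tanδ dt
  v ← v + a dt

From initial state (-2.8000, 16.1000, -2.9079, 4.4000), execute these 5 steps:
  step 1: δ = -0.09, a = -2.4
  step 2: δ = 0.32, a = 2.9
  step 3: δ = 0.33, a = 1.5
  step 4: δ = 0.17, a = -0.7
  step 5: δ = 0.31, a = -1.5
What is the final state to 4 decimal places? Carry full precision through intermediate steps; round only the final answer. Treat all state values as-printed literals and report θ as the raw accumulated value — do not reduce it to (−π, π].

after step 1 (δ=-0.09, a=-2.4): (-3.870100, 15.845271, -2.957534, 3.800000)
after step 2 (δ=0.32, a=2.9): (-4.804053, 15.671401, -2.800124, 4.525000)
after step 3 (δ=0.33, a=1.5): (-5.869989, 15.292578, -2.606383, 4.900000)
after step 4 (δ=0.17, a=-0.7): (-6.923688, 14.667803, -2.501244, 4.725000)
after step 5 (δ=0.31, a=-1.5): (-7.870917, 13.962035, -2.312050, 4.350000)

(-7.8709, 13.9620, -2.3121, 4.3500)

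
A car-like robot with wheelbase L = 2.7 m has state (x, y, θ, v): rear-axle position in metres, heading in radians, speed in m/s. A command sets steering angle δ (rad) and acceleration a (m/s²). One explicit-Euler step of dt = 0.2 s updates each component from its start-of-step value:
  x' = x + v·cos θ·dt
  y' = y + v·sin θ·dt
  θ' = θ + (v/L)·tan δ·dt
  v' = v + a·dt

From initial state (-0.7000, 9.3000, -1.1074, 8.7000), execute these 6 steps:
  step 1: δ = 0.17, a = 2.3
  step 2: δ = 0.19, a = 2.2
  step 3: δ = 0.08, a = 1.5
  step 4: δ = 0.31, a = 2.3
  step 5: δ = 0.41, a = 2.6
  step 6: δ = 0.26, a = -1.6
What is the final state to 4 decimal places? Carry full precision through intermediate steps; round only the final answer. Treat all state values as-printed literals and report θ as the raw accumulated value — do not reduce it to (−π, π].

after step 1 (δ=0.17, a=2.3): (0.077761, 7.743501, -0.996777, 9.160000)
after step 2 (δ=0.19, a=2.2): (1.072558, 6.205125, -0.866284, 9.600000)
after step 3 (δ=0.08, a=1.5): (2.316070, 4.742224, -0.809274, 9.900000)
after step 4 (δ=0.31, a=2.3): (3.682318, 3.309127, -0.574367, 10.360000)
after step 5 (δ=0.41, a=2.6): (5.421838, 2.183403, -0.240828, 10.880000)
after step 6 (δ=0.26, a=-1.6): (7.535040, 1.664413, -0.026434, 10.560000)

(7.5350, 1.6644, -0.0264, 10.5600)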